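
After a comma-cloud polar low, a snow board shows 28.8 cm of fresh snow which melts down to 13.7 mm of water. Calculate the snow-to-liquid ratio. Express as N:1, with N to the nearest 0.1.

ratio ≈ 21.0

Ratio = snow depth / SWE = 288 mm / 13.7 mm = 21.0, i.e. 21.0:1.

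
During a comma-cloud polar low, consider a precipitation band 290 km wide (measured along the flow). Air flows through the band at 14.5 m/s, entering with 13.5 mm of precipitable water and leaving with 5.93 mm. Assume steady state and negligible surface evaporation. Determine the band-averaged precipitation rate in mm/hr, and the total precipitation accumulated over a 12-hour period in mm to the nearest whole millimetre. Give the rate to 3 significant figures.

Column moisture flux per unit crosswind length is F = V × PW.
Inflow: F_in = 14.5 × 13.5 = 195.75 mm·m/s
Outflow: F_out = 14.5 × 5.93 = 85.985 mm·m/s
Steady-state rate R = (F_in − F_out)/L = (195.75 − 85.985) / 290000 m = 3.785e-04 mm/s.
R = 3.785e-04 × 3600 = 1.36 mm/hr.
Over 12 h: total = 1.36 × 12 = 16.32 ≈ 16 mm.

R ≈ 1.36 mm/hr; total ≈ 16 mm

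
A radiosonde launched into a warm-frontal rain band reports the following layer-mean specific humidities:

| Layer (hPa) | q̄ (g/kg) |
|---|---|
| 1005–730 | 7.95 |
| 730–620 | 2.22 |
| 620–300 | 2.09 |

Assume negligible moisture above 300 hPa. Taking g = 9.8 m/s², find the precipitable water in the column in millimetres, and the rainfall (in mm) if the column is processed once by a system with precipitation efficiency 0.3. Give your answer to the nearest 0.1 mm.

PW ≈ 31.6 mm; rainfall ≈ 9.5 mm

Precipitable water is the column-integrated vapour mass per unit area: PW = (1/g) Σ q̄ Δp, with q in kg/kg and Δp in Pa (1 kg/m² of water = 1 mm).
Layer 1005–730 hPa: Δp = 275 hPa = 27500 Pa, q̄ = 0.00795 kg/kg → 0.00795 × 27500 / 9.8 = 22.31 mm
Layer 730–620 hPa: Δp = 110 hPa = 11000 Pa, q̄ = 0.00222 kg/kg → 0.00222 × 11000 / 9.8 = 2.49 mm
Layer 620–300 hPa: Δp = 320 hPa = 32000 Pa, q̄ = 0.00209 kg/kg → 0.00209 × 32000 / 9.8 = 6.82 mm
PW = 22.31 + 2.49 + 6.82 = 31.62 ≈ 31.6 mm.
Rainfall = ε × PW = 0.3 × 31.6 = 9.5 mm.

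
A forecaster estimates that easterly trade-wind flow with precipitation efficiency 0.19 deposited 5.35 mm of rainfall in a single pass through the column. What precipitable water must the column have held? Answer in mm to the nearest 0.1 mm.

PW = rainfall / ε = 5.35 / 0.19 = 28.2 mm.

PW ≈ 28.2 mm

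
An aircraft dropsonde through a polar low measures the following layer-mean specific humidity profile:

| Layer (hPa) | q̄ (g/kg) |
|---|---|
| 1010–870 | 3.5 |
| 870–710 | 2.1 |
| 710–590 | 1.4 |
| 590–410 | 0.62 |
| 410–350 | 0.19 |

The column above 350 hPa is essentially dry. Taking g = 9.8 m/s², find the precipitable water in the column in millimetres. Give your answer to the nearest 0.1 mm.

Precipitable water is the column-integrated vapour mass per unit area: PW = (1/g) Σ q̄ Δp, with q in kg/kg and Δp in Pa (1 kg/m² of water = 1 mm).
Layer 1010–870 hPa: Δp = 140 hPa = 14000 Pa, q̄ = 0.0035 kg/kg → 0.0035 × 14000 / 9.8 = 5.00 mm
Layer 870–710 hPa: Δp = 160 hPa = 16000 Pa, q̄ = 0.0021 kg/kg → 0.0021 × 16000 / 9.8 = 3.43 mm
Layer 710–590 hPa: Δp = 120 hPa = 12000 Pa, q̄ = 0.0014 kg/kg → 0.0014 × 12000 / 9.8 = 1.71 mm
Layer 590–410 hPa: Δp = 180 hPa = 18000 Pa, q̄ = 0.00062 kg/kg → 0.00062 × 18000 / 9.8 = 1.14 mm
Layer 410–350 hPa: Δp = 60 hPa = 6000 Pa, q̄ = 0.00019 kg/kg → 0.00019 × 6000 / 9.8 = 0.12 mm
PW = 5.00 + 3.43 + 1.71 + 1.14 + 0.12 = 11.40 ≈ 11.4 mm.

PW ≈ 11.4 mm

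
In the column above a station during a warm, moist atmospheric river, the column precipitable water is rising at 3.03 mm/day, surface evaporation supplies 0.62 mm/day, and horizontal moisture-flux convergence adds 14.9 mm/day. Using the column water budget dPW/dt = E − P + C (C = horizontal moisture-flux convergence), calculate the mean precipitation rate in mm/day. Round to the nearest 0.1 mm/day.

P ≈ 12.5 mm/day

dPW/dt = +3.03 mm/day.
P = E + C − dPW/dt = 0.62 + (14.9) − (+3.03) = 12.5 mm/day.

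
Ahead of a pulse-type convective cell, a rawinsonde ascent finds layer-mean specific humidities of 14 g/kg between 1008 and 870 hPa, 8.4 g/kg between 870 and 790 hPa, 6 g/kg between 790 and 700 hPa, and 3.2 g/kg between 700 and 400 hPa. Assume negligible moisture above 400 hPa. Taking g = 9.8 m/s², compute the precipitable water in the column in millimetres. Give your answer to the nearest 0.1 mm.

Precipitable water is the column-integrated vapour mass per unit area: PW = (1/g) Σ q̄ Δp, with q in kg/kg and Δp in Pa (1 kg/m² of water = 1 mm).
Layer 1008–870 hPa: Δp = 138 hPa = 13800 Pa, q̄ = 0.014 kg/kg → 0.014 × 13800 / 9.8 = 19.71 mm
Layer 870–790 hPa: Δp = 80 hPa = 8000 Pa, q̄ = 0.0084 kg/kg → 0.0084 × 8000 / 9.8 = 6.86 mm
Layer 790–700 hPa: Δp = 90 hPa = 9000 Pa, q̄ = 0.006 kg/kg → 0.006 × 9000 / 9.8 = 5.51 mm
Layer 700–400 hPa: Δp = 300 hPa = 30000 Pa, q̄ = 0.0032 kg/kg → 0.0032 × 30000 / 9.8 = 9.80 mm
PW = 19.71 + 6.86 + 5.51 + 9.80 = 41.88 ≈ 41.9 mm.

PW ≈ 41.9 mm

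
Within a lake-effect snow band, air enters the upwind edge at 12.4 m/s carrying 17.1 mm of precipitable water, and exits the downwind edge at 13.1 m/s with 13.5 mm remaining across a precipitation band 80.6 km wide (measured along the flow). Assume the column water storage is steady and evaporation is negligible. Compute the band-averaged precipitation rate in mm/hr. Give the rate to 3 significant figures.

Column moisture flux per unit crosswind length is F = V × PW.
Inflow: F_in = 12.4 × 17.1 = 212.04 mm·m/s
Outflow: F_out = 13.1 × 13.5 = 176.85 mm·m/s
Steady-state rate R = (F_in − F_out)/L = (212.04 − 176.85) / 80600 m = 4.366e-04 mm/s.
R = 4.366e-04 × 3600 = 1.57 mm/hr.

R ≈ 1.57 mm/hr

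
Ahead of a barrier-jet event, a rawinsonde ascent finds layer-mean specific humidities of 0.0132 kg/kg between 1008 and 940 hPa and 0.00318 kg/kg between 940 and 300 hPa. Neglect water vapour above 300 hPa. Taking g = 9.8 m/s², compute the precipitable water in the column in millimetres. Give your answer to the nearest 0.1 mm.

Precipitable water is the column-integrated vapour mass per unit area: PW = (1/g) Σ q̄ Δp, with q in kg/kg and Δp in Pa (1 kg/m² of water = 1 mm).
Layer 1008–940 hPa: Δp = 68 hPa = 6800 Pa, q̄ = 0.0132 kg/kg → 0.0132 × 6800 / 9.8 = 9.16 mm
Layer 940–300 hPa: Δp = 640 hPa = 64000 Pa, q̄ = 0.00318 kg/kg → 0.00318 × 64000 / 9.8 = 20.77 mm
PW = 9.16 + 20.77 = 29.93 ≈ 29.9 mm.

PW ≈ 29.9 mm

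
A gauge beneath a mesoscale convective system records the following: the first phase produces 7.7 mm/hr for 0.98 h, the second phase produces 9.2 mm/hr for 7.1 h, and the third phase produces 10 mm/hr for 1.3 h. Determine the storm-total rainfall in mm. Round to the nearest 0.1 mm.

total ≈ 85.9 mm

Total = Σ Rᵢ Δtᵢ = 7.7 × 0.98 + 9.2 × 7.1 + 10 × 1.3
      = 7.546 + 65.32 + 13 = 85.9 mm.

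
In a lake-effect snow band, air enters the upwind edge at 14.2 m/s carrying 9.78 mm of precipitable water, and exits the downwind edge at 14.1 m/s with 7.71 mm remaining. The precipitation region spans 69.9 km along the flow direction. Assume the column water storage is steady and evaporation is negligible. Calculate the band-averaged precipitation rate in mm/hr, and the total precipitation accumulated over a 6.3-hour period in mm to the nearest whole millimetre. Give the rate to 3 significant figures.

Column moisture flux per unit crosswind length is F = V × PW.
Inflow: F_in = 14.2 × 9.78 = 138.876 mm·m/s
Outflow: F_out = 14.1 × 7.71 = 108.711 mm·m/s
Steady-state rate R = (F_in − F_out)/L = (138.876 − 108.711) / 69900 m = 4.315e-04 mm/s.
R = 4.315e-04 × 3600 = 1.55 mm/hr.
Over 6.3 h: total = 1.55 × 6.3 = 9.765 ≈ 10 mm.

R ≈ 1.55 mm/hr; total ≈ 10 mm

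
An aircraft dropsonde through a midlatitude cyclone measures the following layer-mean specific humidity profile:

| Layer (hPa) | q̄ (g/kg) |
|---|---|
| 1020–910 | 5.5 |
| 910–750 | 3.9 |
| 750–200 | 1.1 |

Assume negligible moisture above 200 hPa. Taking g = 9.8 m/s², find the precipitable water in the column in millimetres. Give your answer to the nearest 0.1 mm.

Precipitable water is the column-integrated vapour mass per unit area: PW = (1/g) Σ q̄ Δp, with q in kg/kg and Δp in Pa (1 kg/m² of water = 1 mm).
Layer 1020–910 hPa: Δp = 110 hPa = 11000 Pa, q̄ = 0.0055 kg/kg → 0.0055 × 11000 / 9.8 = 6.17 mm
Layer 910–750 hPa: Δp = 160 hPa = 16000 Pa, q̄ = 0.0039 kg/kg → 0.0039 × 16000 / 9.8 = 6.37 mm
Layer 750–200 hPa: Δp = 550 hPa = 55000 Pa, q̄ = 0.0011 kg/kg → 0.0011 × 55000 / 9.8 = 6.17 mm
PW = 6.17 + 6.37 + 6.17 = 18.71 ≈ 18.7 mm.

PW ≈ 18.7 mm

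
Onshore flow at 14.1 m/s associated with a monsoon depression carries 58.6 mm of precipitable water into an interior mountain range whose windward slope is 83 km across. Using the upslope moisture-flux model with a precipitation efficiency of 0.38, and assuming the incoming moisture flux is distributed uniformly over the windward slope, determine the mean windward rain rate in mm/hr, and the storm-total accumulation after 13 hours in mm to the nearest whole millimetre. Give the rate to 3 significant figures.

Incoming column moisture flux per unit ridge length: F = V × PW = 14.1 × 58.6 = 826.26 mm·m/s.
Spread over the 83 km slope with efficiency ε = 0.38: R = ε·F/W = 0.38 × 826.26 / 83000 m = 3.783e-03 mm/s.
R = 3.783e-03 × 3600 = 13.6 mm/hr.
Over 13 h: total = 13.6 × 13 = 176.8 ≈ 177 mm.

R ≈ 13.6 mm/hr; total ≈ 177 mm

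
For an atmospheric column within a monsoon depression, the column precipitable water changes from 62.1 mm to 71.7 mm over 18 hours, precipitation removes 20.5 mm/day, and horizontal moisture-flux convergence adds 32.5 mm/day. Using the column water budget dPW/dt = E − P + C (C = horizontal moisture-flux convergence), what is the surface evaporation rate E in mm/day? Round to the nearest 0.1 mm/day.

dPW/dt = (71.7 − 62.1) mm / (18/24 day) = +12.800 mm/day.
E = dPW/dt + P − C = (+12.800) + 20.5 − (32.5) = 0.8 mm/day.

E ≈ 0.8 mm/day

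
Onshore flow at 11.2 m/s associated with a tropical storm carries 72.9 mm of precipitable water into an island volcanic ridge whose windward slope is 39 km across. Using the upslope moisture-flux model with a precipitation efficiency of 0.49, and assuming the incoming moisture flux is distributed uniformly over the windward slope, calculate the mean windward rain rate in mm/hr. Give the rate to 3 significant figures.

R ≈ 36.9 mm/hr

Incoming column moisture flux per unit ridge length: F = V × PW = 11.2 × 72.9 = 816.48 mm·m/s.
Spread over the 39 km slope with efficiency ε = 0.49: R = ε·F/W = 0.49 × 816.48 / 39000 m = 1.026e-02 mm/s.
R = 1.026e-02 × 3600 = 36.9 mm/hr.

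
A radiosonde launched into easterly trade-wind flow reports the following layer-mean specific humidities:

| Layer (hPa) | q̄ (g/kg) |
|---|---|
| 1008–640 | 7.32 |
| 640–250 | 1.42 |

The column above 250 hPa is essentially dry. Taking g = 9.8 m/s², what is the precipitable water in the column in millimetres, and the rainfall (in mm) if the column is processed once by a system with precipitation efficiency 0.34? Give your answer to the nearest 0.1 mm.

Precipitable water is the column-integrated vapour mass per unit area: PW = (1/g) Σ q̄ Δp, with q in kg/kg and Δp in Pa (1 kg/m² of water = 1 mm).
Layer 1008–640 hPa: Δp = 368 hPa = 36800 Pa, q̄ = 0.00732 kg/kg → 0.00732 × 36800 / 9.8 = 27.49 mm
Layer 640–250 hPa: Δp = 390 hPa = 39000 Pa, q̄ = 0.00142 kg/kg → 0.00142 × 39000 / 9.8 = 5.65 mm
PW = 27.49 + 5.65 = 33.14 ≈ 33.1 mm.
Rainfall = ε × PW = 0.34 × 33.1 = 11.3 mm.

PW ≈ 33.1 mm; rainfall ≈ 11.3 mm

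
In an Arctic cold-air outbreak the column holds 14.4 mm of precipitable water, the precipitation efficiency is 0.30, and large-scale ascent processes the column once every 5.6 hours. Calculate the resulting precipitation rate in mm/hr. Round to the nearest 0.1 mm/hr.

R ≈ 0.8 mm/hr

Each overturning extracts ε × PW = 0.30 × 14.4 = 4.32 mm.
Rate = ε·PW / τ = 4.32 / 5.6 h = 0.8 mm/hr.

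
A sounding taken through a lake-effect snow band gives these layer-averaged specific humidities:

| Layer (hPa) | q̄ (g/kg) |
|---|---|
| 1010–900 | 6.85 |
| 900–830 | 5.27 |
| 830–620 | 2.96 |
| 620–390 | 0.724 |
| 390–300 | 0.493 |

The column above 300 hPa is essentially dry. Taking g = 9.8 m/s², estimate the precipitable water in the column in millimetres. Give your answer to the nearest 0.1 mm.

Precipitable water is the column-integrated vapour mass per unit area: PW = (1/g) Σ q̄ Δp, with q in kg/kg and Δp in Pa (1 kg/m² of water = 1 mm).
Layer 1010–900 hPa: Δp = 110 hPa = 11000 Pa, q̄ = 0.00685 kg/kg → 0.00685 × 11000 / 9.8 = 7.69 mm
Layer 900–830 hPa: Δp = 70 hPa = 7000 Pa, q̄ = 0.00527 kg/kg → 0.00527 × 7000 / 9.8 = 3.76 mm
Layer 830–620 hPa: Δp = 210 hPa = 21000 Pa, q̄ = 0.00296 kg/kg → 0.00296 × 21000 / 9.8 = 6.34 mm
Layer 620–390 hPa: Δp = 230 hPa = 23000 Pa, q̄ = 0.000724 kg/kg → 0.000724 × 23000 / 9.8 = 1.70 mm
Layer 390–300 hPa: Δp = 90 hPa = 9000 Pa, q̄ = 0.000493 kg/kg → 0.000493 × 9000 / 9.8 = 0.45 mm
PW = 7.69 + 3.76 + 6.34 + 1.70 + 0.45 = 19.94 ≈ 19.9 mm.

PW ≈ 19.9 mm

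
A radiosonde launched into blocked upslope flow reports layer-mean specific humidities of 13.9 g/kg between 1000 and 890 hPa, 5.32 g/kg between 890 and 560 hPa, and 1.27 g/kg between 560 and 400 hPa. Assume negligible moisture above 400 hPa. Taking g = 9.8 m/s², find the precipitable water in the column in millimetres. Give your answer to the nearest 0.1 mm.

Precipitable water is the column-integrated vapour mass per unit area: PW = (1/g) Σ q̄ Δp, with q in kg/kg and Δp in Pa (1 kg/m² of water = 1 mm).
Layer 1000–890 hPa: Δp = 110 hPa = 11000 Pa, q̄ = 0.0139 kg/kg → 0.0139 × 11000 / 9.8 = 15.60 mm
Layer 890–560 hPa: Δp = 330 hPa = 33000 Pa, q̄ = 0.00532 kg/kg → 0.00532 × 33000 / 9.8 = 17.91 mm
Layer 560–400 hPa: Δp = 160 hPa = 16000 Pa, q̄ = 0.00127 kg/kg → 0.00127 × 16000 / 9.8 = 2.07 mm
PW = 15.60 + 17.91 + 2.07 = 35.58 ≈ 35.6 mm.

PW ≈ 35.6 mm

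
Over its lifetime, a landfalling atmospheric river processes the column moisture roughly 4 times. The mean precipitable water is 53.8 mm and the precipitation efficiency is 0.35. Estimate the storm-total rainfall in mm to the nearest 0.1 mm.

rainfall ≈ 75.3 mm

Each cycle deposits ε × PW = 0.35 × 53.8 = 18.83 mm.
Over 4 cycles: 4 × 18.83 = 75.3 mm.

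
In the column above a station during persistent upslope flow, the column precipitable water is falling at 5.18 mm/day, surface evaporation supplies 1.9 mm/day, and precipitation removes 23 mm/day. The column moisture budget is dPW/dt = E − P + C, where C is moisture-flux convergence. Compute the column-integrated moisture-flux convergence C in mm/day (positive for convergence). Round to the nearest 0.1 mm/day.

C ≈ 15.9 mm/day

dPW/dt = -5.18 mm/day.
C = dPW/dt − E + P = (-5.18) − 1.9 + 23 = 15.9 mm/day.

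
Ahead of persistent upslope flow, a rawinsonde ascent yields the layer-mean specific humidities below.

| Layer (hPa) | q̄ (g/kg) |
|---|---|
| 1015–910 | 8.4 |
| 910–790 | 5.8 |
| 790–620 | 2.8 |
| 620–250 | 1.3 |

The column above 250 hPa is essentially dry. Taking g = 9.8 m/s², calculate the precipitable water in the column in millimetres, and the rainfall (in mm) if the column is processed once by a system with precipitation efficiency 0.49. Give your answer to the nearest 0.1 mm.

Precipitable water is the column-integrated vapour mass per unit area: PW = (1/g) Σ q̄ Δp, with q in kg/kg and Δp in Pa (1 kg/m² of water = 1 mm).
Layer 1015–910 hPa: Δp = 105 hPa = 10500 Pa, q̄ = 0.0084 kg/kg → 0.0084 × 10500 / 9.8 = 9.00 mm
Layer 910–790 hPa: Δp = 120 hPa = 12000 Pa, q̄ = 0.0058 kg/kg → 0.0058 × 12000 / 9.8 = 7.10 mm
Layer 790–620 hPa: Δp = 170 hPa = 17000 Pa, q̄ = 0.0028 kg/kg → 0.0028 × 17000 / 9.8 = 4.86 mm
Layer 620–250 hPa: Δp = 370 hPa = 37000 Pa, q̄ = 0.0013 kg/kg → 0.0013 × 37000 / 9.8 = 4.91 mm
PW = 9.00 + 7.10 + 4.86 + 4.91 = 25.87 ≈ 25.9 mm.
Rainfall = ε × PW = 0.49 × 25.9 = 12.7 mm.

PW ≈ 25.9 mm; rainfall ≈ 12.7 mm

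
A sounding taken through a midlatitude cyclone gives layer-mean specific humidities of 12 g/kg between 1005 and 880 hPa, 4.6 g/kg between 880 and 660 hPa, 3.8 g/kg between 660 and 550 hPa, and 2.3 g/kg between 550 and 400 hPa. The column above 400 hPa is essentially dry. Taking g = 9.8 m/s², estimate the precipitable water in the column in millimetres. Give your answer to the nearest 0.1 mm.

Precipitable water is the column-integrated vapour mass per unit area: PW = (1/g) Σ q̄ Δp, with q in kg/kg and Δp in Pa (1 kg/m² of water = 1 mm).
Layer 1005–880 hPa: Δp = 125 hPa = 12500 Pa, q̄ = 0.012 kg/kg → 0.012 × 12500 / 9.8 = 15.31 mm
Layer 880–660 hPa: Δp = 220 hPa = 22000 Pa, q̄ = 0.0046 kg/kg → 0.0046 × 22000 / 9.8 = 10.33 mm
Layer 660–550 hPa: Δp = 110 hPa = 11000 Pa, q̄ = 0.0038 kg/kg → 0.0038 × 11000 / 9.8 = 4.27 mm
Layer 550–400 hPa: Δp = 150 hPa = 15000 Pa, q̄ = 0.0023 kg/kg → 0.0023 × 15000 / 9.8 = 3.52 mm
PW = 15.31 + 10.33 + 4.27 + 3.52 = 33.43 ≈ 33.4 mm.

PW ≈ 33.4 mm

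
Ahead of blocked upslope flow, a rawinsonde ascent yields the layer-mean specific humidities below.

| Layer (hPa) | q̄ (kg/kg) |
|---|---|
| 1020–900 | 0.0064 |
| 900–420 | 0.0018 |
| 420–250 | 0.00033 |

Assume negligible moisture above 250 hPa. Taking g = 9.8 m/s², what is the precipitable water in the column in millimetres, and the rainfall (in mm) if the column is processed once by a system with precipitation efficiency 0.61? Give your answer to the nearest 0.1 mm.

Precipitable water is the column-integrated vapour mass per unit area: PW = (1/g) Σ q̄ Δp, with q in kg/kg and Δp in Pa (1 kg/m² of water = 1 mm).
Layer 1020–900 hPa: Δp = 120 hPa = 12000 Pa, q̄ = 0.0064 kg/kg → 0.0064 × 12000 / 9.8 = 7.84 mm
Layer 900–420 hPa: Δp = 480 hPa = 48000 Pa, q̄ = 0.0018 kg/kg → 0.0018 × 48000 / 9.8 = 8.82 mm
Layer 420–250 hPa: Δp = 170 hPa = 17000 Pa, q̄ = 0.00033 kg/kg → 0.00033 × 17000 / 9.8 = 0.57 mm
PW = 7.84 + 8.82 + 0.57 = 17.23 ≈ 17.2 mm.
Rainfall = ε × PW = 0.61 × 17.2 = 10.5 mm.

PW ≈ 17.2 mm; rainfall ≈ 10.5 mm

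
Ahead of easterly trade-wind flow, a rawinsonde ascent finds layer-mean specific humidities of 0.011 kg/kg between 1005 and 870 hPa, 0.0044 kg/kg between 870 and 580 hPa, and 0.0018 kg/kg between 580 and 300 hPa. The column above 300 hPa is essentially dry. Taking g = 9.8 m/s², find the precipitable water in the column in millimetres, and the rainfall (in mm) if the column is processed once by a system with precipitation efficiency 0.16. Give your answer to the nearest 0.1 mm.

PW ≈ 33.3 mm; rainfall ≈ 5.3 mm

Precipitable water is the column-integrated vapour mass per unit area: PW = (1/g) Σ q̄ Δp, with q in kg/kg and Δp in Pa (1 kg/m² of water = 1 mm).
Layer 1005–870 hPa: Δp = 135 hPa = 13500 Pa, q̄ = 0.011 kg/kg → 0.011 × 13500 / 9.8 = 15.15 mm
Layer 870–580 hPa: Δp = 290 hPa = 29000 Pa, q̄ = 0.0044 kg/kg → 0.0044 × 29000 / 9.8 = 13.02 mm
Layer 580–300 hPa: Δp = 280 hPa = 28000 Pa, q̄ = 0.0018 kg/kg → 0.0018 × 28000 / 9.8 = 5.14 mm
PW = 15.15 + 13.02 + 5.14 = 33.31 ≈ 33.3 mm.
Rainfall = ε × PW = 0.16 × 33.3 = 5.3 mm.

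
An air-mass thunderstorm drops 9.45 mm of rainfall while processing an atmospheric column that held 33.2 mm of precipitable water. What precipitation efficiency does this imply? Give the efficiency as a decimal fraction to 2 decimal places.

ε ≈ 0.28

ε = rainfall / PW = 9.45 / 33.2 = 0.28.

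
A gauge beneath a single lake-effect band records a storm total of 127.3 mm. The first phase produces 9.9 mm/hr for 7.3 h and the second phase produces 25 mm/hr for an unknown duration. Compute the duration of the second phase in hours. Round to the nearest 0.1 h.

duration ≈ 2.2 h

Known phases: 9.9 × 7.3 = 72.27 mm.
Remaining depth = 127.3 − 72.27 = 55.03 mm.
Duration = 55.03 / 25 = 2.2 h.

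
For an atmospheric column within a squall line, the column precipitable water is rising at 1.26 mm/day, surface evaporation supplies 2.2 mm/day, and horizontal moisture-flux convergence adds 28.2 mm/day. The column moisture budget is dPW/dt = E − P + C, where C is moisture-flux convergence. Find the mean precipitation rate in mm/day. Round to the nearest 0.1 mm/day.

dPW/dt = +1.26 mm/day.
P = E + C − dPW/dt = 2.2 + (28.2) − (+1.26) = 29.1 mm/day.

P ≈ 29.1 mm/day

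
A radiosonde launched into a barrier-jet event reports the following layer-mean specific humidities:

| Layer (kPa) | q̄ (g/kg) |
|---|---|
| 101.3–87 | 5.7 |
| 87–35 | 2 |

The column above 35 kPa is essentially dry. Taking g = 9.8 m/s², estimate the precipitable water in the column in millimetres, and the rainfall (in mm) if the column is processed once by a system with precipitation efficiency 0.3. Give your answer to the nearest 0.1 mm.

Precipitable water is the column-integrated vapour mass per unit area: PW = (1/g) Σ q̄ Δp, with q in kg/kg and Δp in Pa (1 kg/m² of water = 1 mm).
Layer 101.3–87 kPa: Δp = 143 hPa = 14300 Pa, q̄ = 0.0057 kg/kg → 0.0057 × 14300 / 9.8 = 8.32 mm
Layer 87–35 kPa: Δp = 520 hPa = 52000 Pa, q̄ = 0.002 kg/kg → 0.002 × 52000 / 9.8 = 10.61 mm
PW = 8.32 + 10.61 = 18.93 ≈ 18.9 mm.
Rainfall = ε × PW = 0.3 × 18.9 = 5.7 mm.

PW ≈ 18.9 mm; rainfall ≈ 5.7 mm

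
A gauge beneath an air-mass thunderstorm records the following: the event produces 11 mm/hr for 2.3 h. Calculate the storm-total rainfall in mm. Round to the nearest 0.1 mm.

total ≈ 25.3 mm

Total = Σ Rᵢ Δtᵢ = 11 × 2.3
      = 25.3 = 25.3 mm.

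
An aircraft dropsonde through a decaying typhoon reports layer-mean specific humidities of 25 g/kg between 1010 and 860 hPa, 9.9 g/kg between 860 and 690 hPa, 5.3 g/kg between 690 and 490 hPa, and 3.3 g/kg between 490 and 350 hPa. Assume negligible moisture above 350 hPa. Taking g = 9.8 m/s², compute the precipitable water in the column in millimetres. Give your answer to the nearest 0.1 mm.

Precipitable water is the column-integrated vapour mass per unit area: PW = (1/g) Σ q̄ Δp, with q in kg/kg and Δp in Pa (1 kg/m² of water = 1 mm).
Layer 1010–860 hPa: Δp = 150 hPa = 15000 Pa, q̄ = 0.025 kg/kg → 0.025 × 15000 / 9.8 = 38.27 mm
Layer 860–690 hPa: Δp = 170 hPa = 17000 Pa, q̄ = 0.0099 kg/kg → 0.0099 × 17000 / 9.8 = 17.17 mm
Layer 690–490 hPa: Δp = 200 hPa = 20000 Pa, q̄ = 0.0053 kg/kg → 0.0053 × 20000 / 9.8 = 10.82 mm
Layer 490–350 hPa: Δp = 140 hPa = 14000 Pa, q̄ = 0.0033 kg/kg → 0.0033 × 14000 / 9.8 = 4.71 mm
PW = 38.27 + 17.17 + 10.82 + 4.71 = 70.97 ≈ 71.0 mm.

PW ≈ 71.0 mm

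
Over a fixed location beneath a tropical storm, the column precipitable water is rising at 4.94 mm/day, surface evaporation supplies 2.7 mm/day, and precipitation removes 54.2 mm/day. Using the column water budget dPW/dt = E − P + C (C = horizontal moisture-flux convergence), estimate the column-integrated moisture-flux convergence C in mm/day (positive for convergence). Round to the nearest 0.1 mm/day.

C ≈ 56.4 mm/day

dPW/dt = +4.94 mm/day.
C = dPW/dt − E + P = (+4.94) − 2.7 + 54.2 = 56.4 mm/day.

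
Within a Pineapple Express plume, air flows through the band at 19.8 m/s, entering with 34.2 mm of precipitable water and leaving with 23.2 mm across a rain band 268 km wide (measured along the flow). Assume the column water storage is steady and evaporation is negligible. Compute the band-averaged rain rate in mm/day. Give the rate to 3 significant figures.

R ≈ 70.2 mm/day

Column moisture flux per unit crosswind length is F = V × PW.
Inflow: F_in = 19.8 × 34.2 = 677.16 mm·m/s
Outflow: F_out = 19.8 × 23.2 = 459.36 mm·m/s
Steady-state rate R = (F_in − F_out)/L = (677.16 − 459.36) / 268000 m = 8.127e-04 mm/s.
R = 8.127e-04 × 3600 × 24 = 70.2 mm/day.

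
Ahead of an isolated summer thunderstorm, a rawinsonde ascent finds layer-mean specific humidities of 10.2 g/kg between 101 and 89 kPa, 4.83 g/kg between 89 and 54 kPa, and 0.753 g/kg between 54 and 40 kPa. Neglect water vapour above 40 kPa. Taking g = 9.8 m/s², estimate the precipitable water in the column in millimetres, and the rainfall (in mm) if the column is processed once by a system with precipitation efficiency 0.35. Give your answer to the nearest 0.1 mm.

Precipitable water is the column-integrated vapour mass per unit area: PW = (1/g) Σ q̄ Δp, with q in kg/kg and Δp in Pa (1 kg/m² of water = 1 mm).
Layer 101–89 kPa: Δp = 120 hPa = 12000 Pa, q̄ = 0.0102 kg/kg → 0.0102 × 12000 / 9.8 = 12.49 mm
Layer 89–54 kPa: Δp = 350 hPa = 35000 Pa, q̄ = 0.00483 kg/kg → 0.00483 × 35000 / 9.8 = 17.25 mm
Layer 54–40 kPa: Δp = 140 hPa = 14000 Pa, q̄ = 0.000753 kg/kg → 0.000753 × 14000 / 9.8 = 1.08 mm
PW = 12.49 + 17.25 + 1.08 = 30.82 ≈ 30.8 mm.
Rainfall = ε × PW = 0.35 × 30.8 = 10.8 mm.

PW ≈ 30.8 mm; rainfall ≈ 10.8 mm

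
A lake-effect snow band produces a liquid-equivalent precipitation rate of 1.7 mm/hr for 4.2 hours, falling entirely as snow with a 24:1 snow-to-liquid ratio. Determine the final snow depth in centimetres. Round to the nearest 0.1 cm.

Liquid-equivalent depth = 1.7 × 4.2 = 7.14 mm.
Snow depth = 7.14 mm × 24 = 171.36 mm = 17.1 cm.

snow depth ≈ 17.1 cm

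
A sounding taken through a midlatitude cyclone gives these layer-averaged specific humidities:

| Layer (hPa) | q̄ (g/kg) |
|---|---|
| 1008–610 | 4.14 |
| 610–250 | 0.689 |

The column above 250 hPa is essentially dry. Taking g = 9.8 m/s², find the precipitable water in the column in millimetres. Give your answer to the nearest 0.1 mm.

PW ≈ 19.3 mm

Precipitable water is the column-integrated vapour mass per unit area: PW = (1/g) Σ q̄ Δp, with q in kg/kg and Δp in Pa (1 kg/m² of water = 1 mm).
Layer 1008–610 hPa: Δp = 398 hPa = 39800 Pa, q̄ = 0.00414 kg/kg → 0.00414 × 39800 / 9.8 = 16.81 mm
Layer 610–250 hPa: Δp = 360 hPa = 36000 Pa, q̄ = 0.000689 kg/kg → 0.000689 × 36000 / 9.8 = 2.53 mm
PW = 16.81 + 2.53 = 19.34 ≈ 19.3 mm.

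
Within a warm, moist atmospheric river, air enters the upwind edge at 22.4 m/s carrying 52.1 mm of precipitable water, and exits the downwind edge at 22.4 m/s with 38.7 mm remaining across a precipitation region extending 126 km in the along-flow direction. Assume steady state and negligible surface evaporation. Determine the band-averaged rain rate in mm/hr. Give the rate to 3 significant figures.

R ≈ 8.58 mm/hr

Column moisture flux per unit crosswind length is F = V × PW.
Inflow: F_in = 22.4 × 52.1 = 1167.04 mm·m/s
Outflow: F_out = 22.4 × 38.7 = 866.88 mm·m/s
Steady-state rate R = (F_in − F_out)/L = (1167.04 − 866.88) / 126000 m = 2.382e-03 mm/s.
R = 2.382e-03 × 3600 = 8.58 mm/hr.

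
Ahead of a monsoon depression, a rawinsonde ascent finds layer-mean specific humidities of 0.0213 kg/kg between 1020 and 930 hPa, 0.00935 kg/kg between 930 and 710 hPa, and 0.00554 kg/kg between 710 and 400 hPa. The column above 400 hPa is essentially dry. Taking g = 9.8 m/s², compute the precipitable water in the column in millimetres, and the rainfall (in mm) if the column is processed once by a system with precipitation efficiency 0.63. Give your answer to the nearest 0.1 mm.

PW ≈ 58.1 mm; rainfall ≈ 36.6 mm

Precipitable water is the column-integrated vapour mass per unit area: PW = (1/g) Σ q̄ Δp, with q in kg/kg and Δp in Pa (1 kg/m² of water = 1 mm).
Layer 1020–930 hPa: Δp = 90 hPa = 9000 Pa, q̄ = 0.0213 kg/kg → 0.0213 × 9000 / 9.8 = 19.56 mm
Layer 930–710 hPa: Δp = 220 hPa = 22000 Pa, q̄ = 0.00935 kg/kg → 0.00935 × 22000 / 9.8 = 20.99 mm
Layer 710–400 hPa: Δp = 310 hPa = 31000 Pa, q̄ = 0.00554 kg/kg → 0.00554 × 31000 / 9.8 = 17.52 mm
PW = 19.56 + 20.99 + 17.52 = 58.07 ≈ 58.1 mm.
Rainfall = ε × PW = 0.63 × 58.1 = 36.6 mm.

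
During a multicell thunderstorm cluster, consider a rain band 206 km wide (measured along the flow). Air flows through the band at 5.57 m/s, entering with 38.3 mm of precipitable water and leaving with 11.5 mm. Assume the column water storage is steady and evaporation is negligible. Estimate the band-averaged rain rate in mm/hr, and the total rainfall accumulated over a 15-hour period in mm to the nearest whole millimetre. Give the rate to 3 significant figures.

R ≈ 2.61 mm/hr; total ≈ 39 mm

Column moisture flux per unit crosswind length is F = V × PW.
Inflow: F_in = 5.57 × 38.3 = 213.331 mm·m/s
Outflow: F_out = 5.57 × 11.5 = 64.055 mm·m/s
Steady-state rate R = (F_in − F_out)/L = (213.331 − 64.055) / 206000 m = 7.246e-04 mm/s.
R = 7.246e-04 × 3600 = 2.61 mm/hr.
Over 15 h: total = 2.61 × 15 = 39.15 ≈ 39 mm.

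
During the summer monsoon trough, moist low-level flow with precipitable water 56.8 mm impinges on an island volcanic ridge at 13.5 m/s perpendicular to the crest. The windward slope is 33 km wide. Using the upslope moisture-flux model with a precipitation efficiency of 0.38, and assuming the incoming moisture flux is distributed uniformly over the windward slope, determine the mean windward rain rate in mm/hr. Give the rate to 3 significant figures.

Incoming column moisture flux per unit ridge length: F = V × PW = 13.5 × 56.8 = 766.8 mm·m/s.
Spread over the 33 km slope with efficiency ε = 0.38: R = ε·F/W = 0.38 × 766.8 / 33000 m = 8.830e-03 mm/s.
R = 8.830e-03 × 3600 = 31.8 mm/hr.

R ≈ 31.8 mm/hr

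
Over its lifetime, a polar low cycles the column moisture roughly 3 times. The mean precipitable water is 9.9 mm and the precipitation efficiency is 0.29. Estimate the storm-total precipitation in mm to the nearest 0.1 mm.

precipitation ≈ 8.6 mm

Each cycle deposits ε × PW = 0.29 × 9.9 = 2.871 mm.
Over 3 cycles: 3 × 2.871 = 8.6 mm.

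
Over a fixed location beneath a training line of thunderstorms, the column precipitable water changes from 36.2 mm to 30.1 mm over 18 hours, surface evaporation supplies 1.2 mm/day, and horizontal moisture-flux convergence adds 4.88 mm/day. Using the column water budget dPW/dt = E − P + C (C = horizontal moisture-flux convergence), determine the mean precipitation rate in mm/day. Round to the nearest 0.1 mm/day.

dPW/dt = (30.1 − 36.2) mm / (18/24 day) = -8.133 mm/day.
P = E + C − dPW/dt = 1.2 + (4.88) − (-8.133) = 14.2 mm/day.

P ≈ 14.2 mm/day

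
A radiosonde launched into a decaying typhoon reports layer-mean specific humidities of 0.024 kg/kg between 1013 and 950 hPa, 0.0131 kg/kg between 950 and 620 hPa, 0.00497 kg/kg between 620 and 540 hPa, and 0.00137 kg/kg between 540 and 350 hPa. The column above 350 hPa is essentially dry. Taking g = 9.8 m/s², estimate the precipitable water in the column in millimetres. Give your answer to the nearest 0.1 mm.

Precipitable water is the column-integrated vapour mass per unit area: PW = (1/g) Σ q̄ Δp, with q in kg/kg and Δp in Pa (1 kg/m² of water = 1 mm).
Layer 1013–950 hPa: Δp = 63 hPa = 6300 Pa, q̄ = 0.024 kg/kg → 0.024 × 6300 / 9.8 = 15.43 mm
Layer 950–620 hPa: Δp = 330 hPa = 33000 Pa, q̄ = 0.0131 kg/kg → 0.0131 × 33000 / 9.8 = 44.11 mm
Layer 620–540 hPa: Δp = 80 hPa = 8000 Pa, q̄ = 0.00497 kg/kg → 0.00497 × 8000 / 9.8 = 4.06 mm
Layer 540–350 hPa: Δp = 190 hPa = 19000 Pa, q̄ = 0.00137 kg/kg → 0.00137 × 19000 / 9.8 = 2.66 mm
PW = 15.43 + 44.11 + 4.06 + 2.66 = 66.26 ≈ 66.3 mm.

PW ≈ 66.3 mm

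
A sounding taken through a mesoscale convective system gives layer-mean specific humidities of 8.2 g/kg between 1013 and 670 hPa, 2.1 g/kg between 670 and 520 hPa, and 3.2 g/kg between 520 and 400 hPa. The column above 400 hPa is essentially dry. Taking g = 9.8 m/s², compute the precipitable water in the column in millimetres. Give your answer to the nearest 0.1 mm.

Precipitable water is the column-integrated vapour mass per unit area: PW = (1/g) Σ q̄ Δp, with q in kg/kg and Δp in Pa (1 kg/m² of water = 1 mm).
Layer 1013–670 hPa: Δp = 343 hPa = 34300 Pa, q̄ = 0.0082 kg/kg → 0.0082 × 34300 / 9.8 = 28.70 mm
Layer 670–520 hPa: Δp = 150 hPa = 15000 Pa, q̄ = 0.0021 kg/kg → 0.0021 × 15000 / 9.8 = 3.21 mm
Layer 520–400 hPa: Δp = 120 hPa = 12000 Pa, q̄ = 0.0032 kg/kg → 0.0032 × 12000 / 9.8 = 3.92 mm
PW = 28.70 + 3.21 + 3.92 = 35.83 ≈ 35.8 mm.

PW ≈ 35.8 mm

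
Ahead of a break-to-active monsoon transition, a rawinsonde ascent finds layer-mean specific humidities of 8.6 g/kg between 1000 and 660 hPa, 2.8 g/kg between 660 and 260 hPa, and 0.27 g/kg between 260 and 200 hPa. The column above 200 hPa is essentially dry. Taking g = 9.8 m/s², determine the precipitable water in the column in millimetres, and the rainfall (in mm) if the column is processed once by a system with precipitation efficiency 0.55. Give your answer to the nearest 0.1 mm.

Precipitable water is the column-integrated vapour mass per unit area: PW = (1/g) Σ q̄ Δp, with q in kg/kg and Δp in Pa (1 kg/m² of water = 1 mm).
Layer 1000–660 hPa: Δp = 340 hPa = 34000 Pa, q̄ = 0.0086 kg/kg → 0.0086 × 34000 / 9.8 = 29.84 mm
Layer 660–260 hPa: Δp = 400 hPa = 40000 Pa, q̄ = 0.0028 kg/kg → 0.0028 × 40000 / 9.8 = 11.43 mm
Layer 260–200 hPa: Δp = 60 hPa = 6000 Pa, q̄ = 0.00027 kg/kg → 0.00027 × 6000 / 9.8 = 0.17 mm
PW = 29.84 + 11.43 + 0.17 = 41.44 ≈ 41.4 mm.
Rainfall = ε × PW = 0.55 × 41.4 = 22.8 mm.

PW ≈ 41.4 mm; rainfall ≈ 22.8 mm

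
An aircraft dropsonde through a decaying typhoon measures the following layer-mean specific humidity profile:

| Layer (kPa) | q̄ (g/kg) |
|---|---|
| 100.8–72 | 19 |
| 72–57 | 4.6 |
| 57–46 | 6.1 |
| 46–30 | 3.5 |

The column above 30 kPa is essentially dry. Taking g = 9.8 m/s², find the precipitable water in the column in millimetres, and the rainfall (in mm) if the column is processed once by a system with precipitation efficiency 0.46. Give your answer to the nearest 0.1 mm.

Precipitable water is the column-integrated vapour mass per unit area: PW = (1/g) Σ q̄ Δp, with q in kg/kg and Δp in Pa (1 kg/m² of water = 1 mm).
Layer 100.8–72 kPa: Δp = 288 hPa = 28800 Pa, q̄ = 0.019 kg/kg → 0.019 × 28800 / 9.8 = 55.84 mm
Layer 72–57 kPa: Δp = 150 hPa = 15000 Pa, q̄ = 0.0046 kg/kg → 0.0046 × 15000 / 9.8 = 7.04 mm
Layer 57–46 kPa: Δp = 110 hPa = 11000 Pa, q̄ = 0.0061 kg/kg → 0.0061 × 11000 / 9.8 = 6.85 mm
Layer 46–30 kPa: Δp = 160 hPa = 16000 Pa, q̄ = 0.0035 kg/kg → 0.0035 × 16000 / 9.8 = 5.71 mm
PW = 55.84 + 7.04 + 6.85 + 5.71 = 75.44 ≈ 75.4 mm.
Rainfall = ε × PW = 0.46 × 75.4 = 34.7 mm.

PW ≈ 75.4 mm; rainfall ≈ 34.7 mm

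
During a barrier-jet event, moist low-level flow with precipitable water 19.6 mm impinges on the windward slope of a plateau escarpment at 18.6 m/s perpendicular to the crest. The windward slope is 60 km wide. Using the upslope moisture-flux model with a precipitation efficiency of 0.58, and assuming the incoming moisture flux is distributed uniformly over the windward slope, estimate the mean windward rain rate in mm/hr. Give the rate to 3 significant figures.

R ≈ 12.7 mm/hr

Incoming column moisture flux per unit ridge length: F = V × PW = 18.6 × 19.6 = 364.56 mm·m/s.
Spread over the 60 km slope with efficiency ε = 0.58: R = ε·F/W = 0.58 × 364.56 / 60000 m = 3.524e-03 mm/s.
R = 3.524e-03 × 3600 = 12.7 mm/hr.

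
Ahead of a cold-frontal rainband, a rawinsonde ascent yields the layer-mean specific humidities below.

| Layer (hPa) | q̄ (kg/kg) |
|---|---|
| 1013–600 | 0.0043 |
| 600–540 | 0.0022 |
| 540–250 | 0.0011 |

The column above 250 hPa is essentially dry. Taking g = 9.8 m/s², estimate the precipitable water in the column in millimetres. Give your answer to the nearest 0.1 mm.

PW ≈ 22.7 mm

Precipitable water is the column-integrated vapour mass per unit area: PW = (1/g) Σ q̄ Δp, with q in kg/kg and Δp in Pa (1 kg/m² of water = 1 mm).
Layer 1013–600 hPa: Δp = 413 hPa = 41300 Pa, q̄ = 0.0043 kg/kg → 0.0043 × 41300 / 9.8 = 18.12 mm
Layer 600–540 hPa: Δp = 60 hPa = 6000 Pa, q̄ = 0.0022 kg/kg → 0.0022 × 6000 / 9.8 = 1.35 mm
Layer 540–250 hPa: Δp = 290 hPa = 29000 Pa, q̄ = 0.0011 kg/kg → 0.0011 × 29000 / 9.8 = 3.26 mm
PW = 18.12 + 1.35 + 3.26 = 22.73 ≈ 22.7 mm.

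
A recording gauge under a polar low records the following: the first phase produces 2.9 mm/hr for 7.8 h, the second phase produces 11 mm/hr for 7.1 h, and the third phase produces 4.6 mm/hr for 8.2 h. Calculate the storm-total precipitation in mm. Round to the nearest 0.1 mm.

total ≈ 138.4 mm

Total = Σ Rᵢ Δtᵢ = 2.9 × 7.8 + 11 × 7.1 + 4.6 × 8.2
      = 22.62 + 78.1 + 37.72 = 138.4 mm.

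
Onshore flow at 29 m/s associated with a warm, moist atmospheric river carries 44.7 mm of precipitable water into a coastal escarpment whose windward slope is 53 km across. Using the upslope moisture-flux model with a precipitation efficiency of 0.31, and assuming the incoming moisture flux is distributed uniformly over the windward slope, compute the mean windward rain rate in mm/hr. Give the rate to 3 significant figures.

R ≈ 27.3 mm/hr

Incoming column moisture flux per unit ridge length: F = V × PW = 29 × 44.7 = 1296.3 mm·m/s.
Spread over the 53 km slope with efficiency ε = 0.31: R = ε·F/W = 0.31 × 1296.3 / 53000 m = 7.582e-03 mm/s.
R = 7.582e-03 × 3600 = 27.3 mm/hr.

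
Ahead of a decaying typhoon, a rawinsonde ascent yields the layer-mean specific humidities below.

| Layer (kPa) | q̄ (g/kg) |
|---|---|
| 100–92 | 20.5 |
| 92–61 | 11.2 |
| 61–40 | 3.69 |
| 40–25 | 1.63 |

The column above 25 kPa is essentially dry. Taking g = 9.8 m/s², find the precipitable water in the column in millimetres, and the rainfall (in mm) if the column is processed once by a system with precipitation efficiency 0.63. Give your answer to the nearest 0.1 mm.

PW ≈ 62.6 mm; rainfall ≈ 39.4 mm

Precipitable water is the column-integrated vapour mass per unit area: PW = (1/g) Σ q̄ Δp, with q in kg/kg and Δp in Pa (1 kg/m² of water = 1 mm).
Layer 100–92 kPa: Δp = 80 hPa = 8000 Pa, q̄ = 0.0205 kg/kg → 0.0205 × 8000 / 9.8 = 16.73 mm
Layer 92–61 kPa: Δp = 310 hPa = 31000 Pa, q̄ = 0.0112 kg/kg → 0.0112 × 31000 / 9.8 = 35.43 mm
Layer 61–40 kPa: Δp = 210 hPa = 21000 Pa, q̄ = 0.00369 kg/kg → 0.00369 × 21000 / 9.8 = 7.91 mm
Layer 40–25 kPa: Δp = 150 hPa = 15000 Pa, q̄ = 0.00163 kg/kg → 0.00163 × 15000 / 9.8 = 2.49 mm
PW = 16.73 + 35.43 + 7.91 + 2.49 = 62.56 ≈ 62.6 mm.
Rainfall = ε × PW = 0.63 × 62.6 = 39.4 mm.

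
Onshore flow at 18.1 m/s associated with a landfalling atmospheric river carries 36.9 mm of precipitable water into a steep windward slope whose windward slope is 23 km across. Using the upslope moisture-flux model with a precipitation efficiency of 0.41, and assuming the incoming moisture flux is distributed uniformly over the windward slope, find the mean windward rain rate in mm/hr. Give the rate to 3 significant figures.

R ≈ 42.9 mm/hr

Incoming column moisture flux per unit ridge length: F = V × PW = 18.1 × 36.9 = 667.89 mm·m/s.
Spread over the 23 km slope with efficiency ε = 0.41: R = ε·F/W = 0.41 × 667.89 / 23000 m = 1.191e-02 mm/s.
R = 1.191e-02 × 3600 = 42.9 mm/hr.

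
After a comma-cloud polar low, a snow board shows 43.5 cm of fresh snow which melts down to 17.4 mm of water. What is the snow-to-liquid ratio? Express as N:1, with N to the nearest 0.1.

Ratio = snow depth / SWE = 435 mm / 17.4 mm = 25.0, i.e. 25.0:1.

ratio ≈ 25.0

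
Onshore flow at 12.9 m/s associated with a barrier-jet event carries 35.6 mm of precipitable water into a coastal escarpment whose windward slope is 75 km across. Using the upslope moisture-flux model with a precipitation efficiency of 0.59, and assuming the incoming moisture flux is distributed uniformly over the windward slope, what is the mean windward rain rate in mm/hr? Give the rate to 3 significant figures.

R ≈ 13.0 mm/hr

Incoming column moisture flux per unit ridge length: F = V × PW = 12.9 × 35.6 = 459.24 mm·m/s.
Spread over the 75 km slope with efficiency ε = 0.59: R = ε·F/W = 0.59 × 459.24 / 75000 m = 3.613e-03 mm/s.
R = 3.613e-03 × 3600 = 13.0 mm/hr.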